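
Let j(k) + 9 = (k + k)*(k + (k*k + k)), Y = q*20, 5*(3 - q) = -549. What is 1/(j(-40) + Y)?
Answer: -1/119353 ≈ -8.3785e-6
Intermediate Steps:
q = 564/5 (q = 3 - 1/5*(-549) = 3 + 549/5 = 564/5 ≈ 112.80)
Y = 2256 (Y = (564/5)*20 = 2256)
j(k) = -9 + 2*k*(k**2 + 2*k) (j(k) = -9 + (k + k)*(k + (k*k + k)) = -9 + (2*k)*(k + (k**2 + k)) = -9 + (2*k)*(k + (k + k**2)) = -9 + (2*k)*(k**2 + 2*k) = -9 + 2*k*(k**2 + 2*k))
1/(j(-40) + Y) = 1/((-9 + 2*(-40)**3 + 4*(-40)**2) + 2256) = 1/((-9 + 2*(-64000) + 4*1600) + 2256) = 1/((-9 - 128000 + 6400) + 2256) = 1/(-121609 + 2256) = 1/(-119353) = -1/119353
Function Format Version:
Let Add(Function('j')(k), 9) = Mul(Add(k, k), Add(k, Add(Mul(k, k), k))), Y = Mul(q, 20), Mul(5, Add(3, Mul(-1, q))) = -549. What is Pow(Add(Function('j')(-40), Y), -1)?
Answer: Rational(-1, 119353) ≈ -8.3785e-6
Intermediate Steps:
q = Rational(564, 5) (q = Add(3, Mul(Rational(-1, 5), -549)) = Add(3, Rational(549, 5)) = Rational(564, 5) ≈ 112.80)
Y = 2256 (Y = Mul(Rational(564, 5), 20) = 2256)
Function('j')(k) = Add(-9, Mul(2, k, Add(Pow(k, 2), Mul(2, k)))) (Function('j')(k) = Add(-9, Mul(Add(k, k), Add(k, Add(Mul(k, k), k)))) = Add(-9, Mul(Mul(2, k), Add(k, Add(Pow(k, 2), k)))) = Add(-9, Mul(Mul(2, k), Add(k, Add(k, Pow(k, 2))))) = Add(-9, Mul(Mul(2, k), Add(Pow(k, 2), Mul(2, k)))) = Add(-9, Mul(2, k, Add(Pow(k, 2), Mul(2, k)))))
Pow(Add(Function('j')(-40), Y), -1) = Pow(Add(Add(-9, Mul(2, Pow(-40, 3)), Mul(4, Pow(-40, 2))), 2256), -1) = Pow(Add(Add(-9, Mul(2, -64000), Mul(4, 1600)), 2256), -1) = Pow(Add(Add(-9, -128000, 6400), 2256), -1) = Pow(Add(-121609, 2256), -1) = Pow(-119353, -1) = Rational(-1, 119353)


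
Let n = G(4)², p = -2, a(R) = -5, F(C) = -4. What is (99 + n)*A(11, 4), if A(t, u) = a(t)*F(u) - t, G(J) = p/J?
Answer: 3573/4 ≈ 893.25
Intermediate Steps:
G(J) = -2/J
n = ¼ (n = (-2/4)² = (-2*¼)² = (-½)² = ¼ ≈ 0.25000)
A(t, u) = 20 - t (A(t, u) = -5*(-4) - t = 20 - t)
(99 + n)*A(11, 4) = (99 + ¼)*(20 - 1*11) = 397*(20 - 11)/4 = (397/4)*9 = 3573/4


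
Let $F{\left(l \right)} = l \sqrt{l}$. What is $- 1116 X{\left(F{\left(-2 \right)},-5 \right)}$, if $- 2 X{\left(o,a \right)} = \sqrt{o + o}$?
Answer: $1116 \sqrt[4]{2} \sqrt{- i} \approx 938.44 - 938.44 i$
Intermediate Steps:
$F{\left(l \right)} = l^{\frac{3}{2}}$
$X{\left(o,a \right)} = - \frac{\sqrt{2} \sqrt{o}}{2}$ ($X{\left(o,a \right)} = - \frac{\sqrt{o + o}}{2} = - \frac{\sqrt{2 o}}{2} = - \frac{\sqrt{2} \sqrt{o}}{2}$)
$- 1116 X{\left(F{\left(-2 \right)},-5 \right)} = - 1116 \left(- \frac{\sqrt{2} \sqrt{\left(-2\right)^{\frac{3}{2}}}}{2}\right) = - 1116 \left(- \frac{\sqrt{2} \sqrt{- 2 i \sqrt{2}}}{2}\right) = - 1116 \left(- \frac{\sqrt{2} \cdot 2^{\frac{3}{4}} \sqrt{- i}}{2}\right) = - 1116 \left(- \sqrt[4]{2} \sqrt{- i}\right) = 1116 \sqrt[4]{2} \sqrt{- i}$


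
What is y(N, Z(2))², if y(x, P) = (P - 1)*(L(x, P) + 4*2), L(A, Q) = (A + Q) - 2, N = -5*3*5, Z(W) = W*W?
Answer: 38025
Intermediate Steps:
Z(W) = W²
N = -75 (N = -15*5 = -75)
L(A, Q) = -2 + A + Q
y(x, P) = (-1 + P)*(6 + P + x) (y(x, P) = (P - 1)*((-2 + x + P) + 4*2) = (-1 + P)*((-2 + P + x) + 8) = (-1 + P)*(6 + P + x))
y(N, Z(2))² = (-6 - 1*(-75) + 7*2² + 2²*(-2 + 2² - 75))² = (-6 + 75 + 7*4 + 4*(-2 + 4 - 75))² = (-6 + 75 + 28 + 4*(-73))² = (-6 + 75 + 28 - 292)² = (-195)² = 38025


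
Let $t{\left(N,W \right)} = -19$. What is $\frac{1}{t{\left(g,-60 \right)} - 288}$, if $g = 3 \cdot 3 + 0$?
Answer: $- \frac{1}{307} \approx -0.0032573$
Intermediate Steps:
$g = 9$ ($g = 9 + 0 = 9$)
$\frac{1}{t{\left(g,-60 \right)} - 288} = \frac{1}{-19 - 288} = \frac{1}{-307} = - \frac{1}{307}$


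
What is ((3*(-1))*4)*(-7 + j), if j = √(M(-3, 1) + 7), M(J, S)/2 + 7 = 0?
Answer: 84 - 12*I*√7 ≈ 84.0 - 31.749*I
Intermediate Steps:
M(J, S) = -14 (M(J, S) = -14 + 2*0 = -14 + 0 = -14)
j = I*√7 (j = √(-14 + 7) = √(-7) = I*√7 ≈ 2.6458*I)
((3*(-1))*4)*(-7 + j) = ((3*(-1))*4)*(-7 + I*√7) = (-3*4)*(-7 + I*√7) = -12*(-7 + I*√7) = 84 - 12*I*√7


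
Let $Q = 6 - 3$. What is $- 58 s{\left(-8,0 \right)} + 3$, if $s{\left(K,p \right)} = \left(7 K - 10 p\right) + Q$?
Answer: $3077$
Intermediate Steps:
$Q = 3$
$s{\left(K,p \right)} = 3 - 10 p + 7 K$ ($s{\left(K,p \right)} = \left(7 K - 10 p\right) + 3 = \left(- 10 p + 7 K\right) + 3 = 3 - 10 p + 7 K$)
$- 58 s{\left(-8,0 \right)} + 3 = - 58 \left(3 - 0 + 7 \left(-8\right)\right) + 3 = - 58 \left(3 + 0 - 56\right) + 3 = \left(-58\right) \left(-53\right) + 3 = 3074 + 3 = 3077$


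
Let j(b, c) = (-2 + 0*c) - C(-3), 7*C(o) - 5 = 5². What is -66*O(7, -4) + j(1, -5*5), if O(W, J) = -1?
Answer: 418/7 ≈ 59.714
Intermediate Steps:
C(o) = 30/7 (C(o) = 5/7 + (⅐)*5² = 5/7 + (⅐)*25 = 5/7 + 25/7 = 30/7)
j(b, c) = -44/7 (j(b, c) = (-2 + 0*c) - 1*30/7 = (-2 + 0) - 30/7 = -2 - 30/7 = -44/7)
-66*O(7, -4) + j(1, -5*5) = -66*(-1) - 44/7 = 66 - 44/7 = 418/7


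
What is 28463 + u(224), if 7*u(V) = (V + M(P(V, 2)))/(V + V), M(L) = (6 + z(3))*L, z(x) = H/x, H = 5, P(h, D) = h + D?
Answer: 133892887/4704 ≈ 28464.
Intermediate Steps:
P(h, D) = D + h
z(x) = 5/x
M(L) = 23*L/3 (M(L) = (6 + 5/3)*L = 23*L/3)
u(V) = (46/3 + 26*V/3)/(14*V) (u(V) = ((V + 23*(2 + V)/3)/(V + V))/7 = ((V + (46/3 + 23*V/3))/((2*V)))/7 = ((46/3 + 26*V/3)*(1/(2*V)))/7 = ((46/3 + 26*V/3)/(2*V))/7 = (46/3 + 26*V/3)/(14*V))
28463 + u(224) = 28463 + (1/21)*(23 + 13*224)/224 = 28463 + (1/21)*(1/224)*(23 + 2912) = 28463 + (1/21)*(1/224)*2935 = 28463 + 2935/4704 = 133892887/4704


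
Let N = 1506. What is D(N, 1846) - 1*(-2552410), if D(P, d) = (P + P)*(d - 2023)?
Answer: 2019286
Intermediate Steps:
D(P, d) = 2*P*(-2023 + d) (D(P, d) = (2*P)*(-2023 + d) = 2*P*(-2023 + d))
D(N, 1846) - 1*(-2552410) = 2*1506*(-2023 + 1846) - 1*(-2552410) = 2*1506*(-177) + 2552410 = -533124 + 2552410 = 2019286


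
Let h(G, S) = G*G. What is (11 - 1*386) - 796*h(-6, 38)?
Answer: -29031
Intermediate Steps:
h(G, S) = G²
(11 - 1*386) - 796*h(-6, 38) = (11 - 1*386) - 796*(-6)² = (11 - 386) - 796*36 = -375 - 28656 = -29031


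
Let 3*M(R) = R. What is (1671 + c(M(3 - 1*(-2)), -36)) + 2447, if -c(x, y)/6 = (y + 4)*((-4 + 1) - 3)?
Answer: 2966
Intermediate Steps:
M(R) = R/3
c(x, y) = 144 + 36*y (c(x, y) = -6*(y + 4)*((-4 + 1) - 3) = -6*(4 + y)*(-3 - 3) = -6*(4 + y)*(-6) = -6*(-24 - 6*y) = 144 + 36*y)
(1671 + c(M(3 - 1*(-2)), -36)) + 2447 = (1671 + (144 + 36*(-36))) + 2447 = (1671 + (144 - 1296)) + 2447 = (1671 - 1152) + 2447 = 519 + 2447 = 2966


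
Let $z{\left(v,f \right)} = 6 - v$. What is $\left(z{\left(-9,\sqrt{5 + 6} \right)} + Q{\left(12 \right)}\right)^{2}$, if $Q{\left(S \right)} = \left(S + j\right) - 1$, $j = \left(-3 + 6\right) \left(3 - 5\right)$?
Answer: $400$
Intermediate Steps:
$j = -6$ ($j = 3 \left(-2\right) = -6$)
$Q{\left(S \right)} = -7 + S$ ($Q{\left(S \right)} = \left(S - 6\right) - 1 = \left(-6 + S\right) - 1 = -7 + S$)
$\left(z{\left(-9,\sqrt{5 + 6} \right)} + Q{\left(12 \right)}\right)^{2} = \left(\left(6 - -9\right) + \left(-7 + 12\right)\right)^{2} = \left(\left(6 + 9\right) + 5\right)^{2} = \left(15 + 5\right)^{2} = 20^{2} = 400$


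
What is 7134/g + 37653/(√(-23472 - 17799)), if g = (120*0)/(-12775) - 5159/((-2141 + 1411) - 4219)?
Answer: 5043738/737 - 12551*I*√41271/13757 ≈ 6843.6 - 185.34*I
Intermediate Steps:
g = 737/707 (g = 0*(-1/12775) - 5159/(-730 - 4219) = 0 - 5159/(-4949) = 0 - 5159*(-1/4949) = 0 + 737/707 = 737/707 ≈ 1.0424)
7134/g + 37653/(√(-23472 - 17799)) = 7134/(737/707) + 37653/(√(-23472 - 17799)) = 7134*(707/737) + 37653/(√(-41271)) = 5043738/737 + 37653/((I*√41271)) = 5043738/737 + 37653*(-I*√41271/41271) = 5043738/737 - 12551*I*√41271/13757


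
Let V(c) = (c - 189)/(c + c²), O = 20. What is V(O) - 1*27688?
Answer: -11629129/420 ≈ -27688.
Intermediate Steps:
V(c) = (-189 + c)/(c + c²)
V(O) - 1*27688 = (-189 + 20)/(20*(1 + 20)) - 1*27688 = (1/20)*(-169)/21 - 27688 = (1/20)*(1/21)*(-169) - 27688 = -169/420 - 27688 = -11629129/420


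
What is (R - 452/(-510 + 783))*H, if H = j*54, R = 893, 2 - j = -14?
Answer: 70081056/91 ≈ 7.7012e+5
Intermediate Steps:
j = 16 (j = 2 - 1*(-14) = 2 + 14 = 16)
H = 864 (H = 16*54 = 864)
(R - 452/(-510 + 783))*H = (893 - 452/(-510 + 783))*864 = (893 - 452/273)*864 = (243337/273)*864 = 70081056/91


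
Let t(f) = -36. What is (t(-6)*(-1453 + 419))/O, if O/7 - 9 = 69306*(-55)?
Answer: -12408/8894249 ≈ -0.0013951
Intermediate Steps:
O = -26682747 (O = 63 + 7*(69306*(-55)) = 63 + 7*(-3811830) = 63 - 26682810 = -26682747)
(t(-6)*(-1453 + 419))/O = -36*(-1453 + 419)/(-26682747) = -36*(-1034)*(-1/26682747) = 37224*(-1/26682747) = -12408/8894249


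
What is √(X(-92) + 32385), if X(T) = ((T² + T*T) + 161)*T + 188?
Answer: I*√1539615 ≈ 1240.8*I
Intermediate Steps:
X(T) = 188 + T*(161 + 2*T²) (X(T) = ((T² + T²) + 161)*T + 188 = (2*T² + 161)*T + 188 = (161 + 2*T²)*T + 188 = T*(161 + 2*T²) + 188 = 188 + T*(161 + 2*T²))
√(X(-92) + 32385) = √((188 + 2*(-92)³ + 161*(-92)) + 32385) = √((188 + 2*(-778688) - 14812) + 32385) = √((188 - 1557376 - 14812) + 32385) = √(-1572000 + 32385) = √(-1539615) = I*√1539615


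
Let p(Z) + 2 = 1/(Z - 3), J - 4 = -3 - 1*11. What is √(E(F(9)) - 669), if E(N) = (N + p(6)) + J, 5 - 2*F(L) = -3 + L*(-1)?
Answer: I*√24198/6 ≈ 25.926*I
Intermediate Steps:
J = -10 (J = 4 + (-3 - 1*11) = 4 + (-3 - 11) = 4 - 14 = -10)
p(Z) = -2 + 1/(-3 + Z) (p(Z) = -2 + 1/(Z - 3) = -2 + 1/(-3 + Z))
F(L) = 4 + L/2 (F(L) = 5/2 - (-3 + L*(-1))/2 = 5/2 - (-3 - L)/2 = 5/2 + (3/2 + L/2) = 4 + L/2)
E(N) = -35/3 + N (E(N) = (N + (7 - 2*6)/(-3 + 6)) - 10 = (N + (7 - 12)/3) - 10 = (N + (⅓)*(-5)) - 10 = (N - 5/3) - 10 = (-5/3 + N) - 10 = -35/3 + N)
√(E(F(9)) - 669) = √((-35/3 + (4 + (½)*9)) - 669) = √((-35/3 + (4 + 9/2)) - 669) = √((-35/3 + 17/2) - 669) = √(-19/6 - 669) = √(-4033/6) = I*√24198/6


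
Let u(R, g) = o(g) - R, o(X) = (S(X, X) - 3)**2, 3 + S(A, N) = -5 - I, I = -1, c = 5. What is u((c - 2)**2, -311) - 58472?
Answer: -58381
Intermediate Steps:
S(A, N) = -7 (S(A, N) = -3 + (-5 - 1*(-1)) = -3 + (-5 + 1) = -3 - 4 = -7)
o(X) = 100 (o(X) = (-7 - 3)**2 = (-10)**2 = 100)
u(R, g) = 100 - R
u((c - 2)**2, -311) - 58472 = (100 - (5 - 2)**2) - 58472 = (100 - 1*3**2) - 58472 = (100 - 1*9) - 58472 = (100 - 9) - 58472 = 91 - 58472 = -58381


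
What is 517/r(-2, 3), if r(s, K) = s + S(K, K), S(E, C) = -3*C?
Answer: -47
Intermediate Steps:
r(s, K) = s - 3*K
517/r(-2, 3) = 517/(-2 - 3*3) = 517/(-2 - 9) = 517/(-11) = 517*(-1/11) = -47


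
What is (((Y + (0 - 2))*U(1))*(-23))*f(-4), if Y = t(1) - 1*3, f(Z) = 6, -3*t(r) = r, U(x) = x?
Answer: 736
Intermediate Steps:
t(r) = -r/3
Y = -10/3 (Y = -⅓*1 - 1*3 = -⅓ - 3 = -10/3 ≈ -3.3333)
(((Y + (0 - 2))*U(1))*(-23))*f(-4) = (((-10/3 + (0 - 2))*1)*(-23))*6 = (((-10/3 - 2)*1)*(-23))*6 = (-16/3*1*(-23))*6 = -16/3*(-23)*6 = (368/3)*6 = 736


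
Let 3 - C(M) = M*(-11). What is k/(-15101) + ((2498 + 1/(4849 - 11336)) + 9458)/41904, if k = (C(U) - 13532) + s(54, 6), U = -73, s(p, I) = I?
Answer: 562829604391/456102630672 ≈ 1.2340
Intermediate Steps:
C(M) = 3 + 11*M (C(M) = 3 - M*(-11) = 3 - (-11)*M = 3 + 11*M)
k = -14326 (k = ((3 + 11*(-73)) - 13532) + 6 = ((3 - 803) - 13532) + 6 = (-800 - 13532) + 6 = -14332 + 6 = -14326)
k/(-15101) + ((2498 + 1/(4849 - 11336)) + 9458)/41904 = -14326/(-15101) + ((2498 + 1/(4849 - 11336)) + 9458)/41904 = -14326*(-1/15101) + ((2498 + 1/(-6487)) + 9458)*(1/41904) = 14326/15101 + ((2498 - 1/6487) + 9458)*(1/41904) = 14326/15101 + (16204525/6487 + 9458)*(1/41904) = 14326/15101 + (77558571/6487)*(1/41904) = 14326/15101 + 8617619/30203472 = 562829604391/456102630672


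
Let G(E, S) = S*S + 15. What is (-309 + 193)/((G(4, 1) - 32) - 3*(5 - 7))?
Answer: 58/5 ≈ 11.600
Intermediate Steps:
G(E, S) = 15 + S² (G(E, S) = S² + 15 = 15 + S²)
(-309 + 193)/((G(4, 1) - 32) - 3*(5 - 7)) = (-309 + 193)/(((15 + 1²) - 32) - 3*(5 - 7)) = -116/(((15 + 1) - 32) - 3*(-2)) = -116/((16 - 32) + 6) = -116/(-16 + 6) = -116/(-10) = -116*(-⅒) = 58/5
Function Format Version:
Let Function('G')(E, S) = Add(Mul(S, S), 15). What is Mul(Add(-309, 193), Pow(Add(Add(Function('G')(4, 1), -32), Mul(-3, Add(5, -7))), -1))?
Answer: Rational(58, 5) ≈ 11.600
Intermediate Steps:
Function('G')(E, S) = Add(15, Pow(S, 2)) (Function('G')(E, S) = Add(Pow(S, 2), 15) = Add(15, Pow(S, 2)))
Mul(Add(-309, 193), Pow(Add(Add(Function('G')(4, 1), -32), Mul(-3, Add(5, -7))), -1)) = Mul(Add(-309, 193), Pow(Add(Add(Add(15, Pow(1, 2)), -32), Mul(-3, Add(5, -7))), -1)) = Mul(-116, Pow(Add(Add(Add(15, 1), -32), Mul(-3, -2)), -1)) = Mul(-116, Pow(Add(Add(16, -32), 6), -1)) = Mul(-116, Pow(Add(-16, 6), -1)) = Mul(-116, Pow(-10, -1)) = Mul(-116, Rational(-1, 10)) = Rational(58, 5)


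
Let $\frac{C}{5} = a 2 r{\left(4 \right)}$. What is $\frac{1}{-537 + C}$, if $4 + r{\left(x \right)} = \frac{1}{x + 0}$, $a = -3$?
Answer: $- \frac{2}{849} \approx -0.0023557$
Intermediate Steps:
$r{\left(x \right)} = -4 + \frac{1}{x}$ ($r{\left(x \right)} = -4 + \frac{1}{x + 0} = -4 + \frac{1}{x}$)
$C = \frac{225}{2}$ ($C = 5 \left(-3\right) 2 \left(-4 + \frac{1}{4}\right) = 5 \left(- 6 \left(-4 + \frac{1}{4}\right)\right) = 5 \left(\left(-6\right) \left(- \frac{15}{4}\right)\right) = 5 \cdot \frac{45}{2} = \frac{225}{2} \approx 112.5$)
$\frac{1}{-537 + C} = \frac{1}{-537 + \frac{225}{2}} = \frac{1}{- \frac{849}{2}} = - \frac{2}{849}$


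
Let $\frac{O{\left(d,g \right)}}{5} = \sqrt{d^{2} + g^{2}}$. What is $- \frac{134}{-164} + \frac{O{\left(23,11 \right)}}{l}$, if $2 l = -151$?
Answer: $\frac{67}{82} - \frac{50 \sqrt{26}}{151} \approx -0.87134$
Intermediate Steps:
$l = - \frac{151}{2}$ ($l = \frac{1}{2} \left(-151\right) = - \frac{151}{2} \approx -75.5$)
$O{\left(d,g \right)} = 5 \sqrt{d^{2} + g^{2}}$
$- \frac{134}{-164} + \frac{O{\left(23,11 \right)}}{l} = - \frac{134}{-164} + \frac{5 \sqrt{23^{2} + 11^{2}}}{- \frac{151}{2}} = \left(-134\right) \left(- \frac{1}{164}\right) + 5 \sqrt{529 + 121} \left(- \frac{2}{151}\right) = \frac{67}{82} + 5 \sqrt{650} \left(- \frac{2}{151}\right) = \frac{67}{82} + 5 \cdot 5 \sqrt{26} \left(- \frac{2}{151}\right) = \frac{67}{82} + 25 \sqrt{26} \left(- \frac{2}{151}\right) = \frac{67}{82} - \frac{50 \sqrt{26}}{151}$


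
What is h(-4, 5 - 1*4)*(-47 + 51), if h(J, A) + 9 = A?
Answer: -32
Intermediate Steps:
h(J, A) = -9 + A
h(-4, 5 - 1*4)*(-47 + 51) = (-9 + (5 - 1*4))*(-47 + 51) = (-9 + (5 - 4))*4 = (-9 + 1)*4 = -8*4 = -32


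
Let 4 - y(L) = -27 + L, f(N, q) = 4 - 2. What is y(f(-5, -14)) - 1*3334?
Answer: -3305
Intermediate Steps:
f(N, q) = 2
y(L) = 31 - L (y(L) = 4 - (-27 + L) = 4 + (27 - L) = 31 - L)
y(f(-5, -14)) - 1*3334 = (31 - 1*2) - 1*3334 = (31 - 2) - 3334 = 29 - 3334 = -3305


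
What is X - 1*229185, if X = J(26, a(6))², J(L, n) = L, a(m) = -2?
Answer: -228509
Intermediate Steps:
X = 676 (X = 26² = 676)
X - 1*229185 = 676 - 1*229185 = 676 - 229185 = -228509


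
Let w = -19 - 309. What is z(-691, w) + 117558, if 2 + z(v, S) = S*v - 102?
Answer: 344102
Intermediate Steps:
w = -328
z(v, S) = -104 + S*v (z(v, S) = -2 + (S*v - 102) = -2 + (-102 + S*v) = -104 + S*v)
z(-691, w) + 117558 = (-104 - 328*(-691)) + 117558 = (-104 + 226648) + 117558 = 226544 + 117558 = 344102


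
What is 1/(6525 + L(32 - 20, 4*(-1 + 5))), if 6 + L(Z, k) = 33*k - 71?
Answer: 1/6976 ≈ 0.00014335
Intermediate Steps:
L(Z, k) = -77 + 33*k (L(Z, k) = -6 + (33*k - 71) = -6 + (-71 + 33*k) = -77 + 33*k)
1/(6525 + L(32 - 20, 4*(-1 + 5))) = 1/(6525 + (-77 + 33*(4*(-1 + 5)))) = 1/(6525 + (-77 + 33*(4*4))) = 1/(6525 + (-77 + 33*16)) = 1/(6525 + (-77 + 528)) = 1/(6525 + 451) = 1/6976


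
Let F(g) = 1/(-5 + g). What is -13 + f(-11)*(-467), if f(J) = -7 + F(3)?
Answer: 6979/2 ≈ 3489.5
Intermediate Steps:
f(J) = -15/2 (f(J) = -7 + 1/(-5 + 3) = -7 + 1/(-2) = -7 - 1/2 = -15/2)
-13 + f(-11)*(-467) = -13 - 15/2*(-467) = -13 + 7005/2 = 6979/2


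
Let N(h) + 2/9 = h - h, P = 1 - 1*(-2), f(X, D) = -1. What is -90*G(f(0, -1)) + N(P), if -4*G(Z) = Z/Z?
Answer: 401/18 ≈ 22.278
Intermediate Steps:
G(Z) = -¼ (G(Z) = -Z/(4*Z) = -¼*1 = -¼)
P = 3 (P = 1 + 2 = 3)
N(h) = -2/9 (N(h) = -2/9 + (h - h) = -2/9 + 0 = -2/9)
-90*G(f(0, -1)) + N(P) = -90*(-¼) - 2/9 = 45/2 - 2/9 = 401/18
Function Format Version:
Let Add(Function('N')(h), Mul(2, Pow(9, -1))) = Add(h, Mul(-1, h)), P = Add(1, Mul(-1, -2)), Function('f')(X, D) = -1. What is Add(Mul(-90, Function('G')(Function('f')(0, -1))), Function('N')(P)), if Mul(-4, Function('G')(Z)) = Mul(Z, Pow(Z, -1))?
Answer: Rational(401, 18) ≈ 22.278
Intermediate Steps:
Function('G')(Z) = Rational(-1, 4) (Function('G')(Z) = Mul(Rational(-1, 4), Mul(Z, Pow(Z, -1))) = Mul(Rational(-1, 4), 1) = Rational(-1, 4))
P = 3 (P = Add(1, 2) = 3)
Function('N')(h) = Rational(-2, 9) (Function('N')(h) = Add(Rational(-2, 9), Add(h, Mul(-1, h))) = Add(Rational(-2, 9), 0) = Rational(-2, 9))
Add(Mul(-90, Function('G')(Function('f')(0, -1))), Function('N')(P)) = Add(Mul(-90, Rational(-1, 4)), Rational(-2, 9)) = Add(Rational(45, 2), Rational(-2, 9)) = Rational(401, 18)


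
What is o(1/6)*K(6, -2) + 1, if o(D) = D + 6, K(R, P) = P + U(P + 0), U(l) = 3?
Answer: 43/6 ≈ 7.1667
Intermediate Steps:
K(R, P) = 3 + P (K(R, P) = P + 3 = 3 + P)
o(D) = 6 + D
o(1/6)*K(6, -2) + 1 = (6 + 1/6)*(3 - 2) + 1 = (6 + ⅙)*1 + 1 = (37/6)*1 + 1 = 37/6 + 1 = 43/6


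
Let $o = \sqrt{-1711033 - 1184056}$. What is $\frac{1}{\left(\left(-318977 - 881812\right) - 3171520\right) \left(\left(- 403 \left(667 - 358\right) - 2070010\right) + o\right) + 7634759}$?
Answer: $\frac{9595201510692}{92067947376451404981055673} + \frac{4372309 i \sqrt{2895089}}{92067947376451404981055673} \approx 1.0422 \cdot 10^{-13} + 8.0804 \cdot 10^{-17} i$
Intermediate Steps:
$o = i \sqrt{2895089}$ ($o = \sqrt{-2895089} = i \sqrt{2895089} \approx 1701.5 i$)
$\frac{1}{\left(\left(-318977 - 881812\right) - 3171520\right) \left(\left(- 403 \left(667 - 358\right) - 2070010\right) + o\right) + 7634759} = \frac{1}{\left(\left(-318977 - 881812\right) - 3171520\right) \left(\left(- 403 \left(667 - 358\right) - 2070010\right) + i \sqrt{2895089}\right) + 7634759} = \frac{1}{\left(-1200789 - 3171520\right) \left(\left(\left(-403\right) 309 - 2070010\right) + i \sqrt{2895089}\right) + 7634759} = \frac{1}{- 4372309 \left(\left(-124527 - 2070010\right) + i \sqrt{2895089}\right) + 7634759} = \frac{1}{- 4372309 \left(-2194537 + i \sqrt{2895089}\right) + 7634759} = \frac{1}{\left(9595193875933 - 4372309 i \sqrt{2895089}\right) + 7634759} = \frac{1}{9595201510692 - 4372309 i \sqrt{2895089}}$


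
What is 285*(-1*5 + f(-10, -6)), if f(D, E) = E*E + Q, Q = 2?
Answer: 9405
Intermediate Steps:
f(D, E) = 2 + E**2 (f(D, E) = E*E + 2 = E**2 + 2 = 2 + E**2)
285*(-1*5 + f(-10, -6)) = 285*(-1*5 + (2 + (-6)**2)) = 285*(-5 + (2 + 36)) = 285*(-5 + 38) = 285*33 = 9405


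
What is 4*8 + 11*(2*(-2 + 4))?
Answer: 76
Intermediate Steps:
4*8 + 11*(2*(-2 + 4)) = 32 + 11*(2*2) = 32 + 11*4 = 32 + 44 = 76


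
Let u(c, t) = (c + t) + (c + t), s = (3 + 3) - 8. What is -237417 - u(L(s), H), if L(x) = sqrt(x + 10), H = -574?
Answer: -236269 - 4*sqrt(2) ≈ -2.3627e+5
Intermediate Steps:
s = -2 (s = 6 - 8 = -2)
L(x) = sqrt(10 + x)
u(c, t) = 2*c + 2*t
-237417 - u(L(s), H) = -237417 - (2*sqrt(10 - 2) + 2*(-574)) = -237417 - (2*sqrt(8) - 1148) = -237417 - (2*(2*sqrt(2)) - 1148) = -237417 - (4*sqrt(2) - 1148) = -237417 - (-1148 + 4*sqrt(2)) = -237417 + (1148 - 4*sqrt(2)) = -236269 - 4*sqrt(2)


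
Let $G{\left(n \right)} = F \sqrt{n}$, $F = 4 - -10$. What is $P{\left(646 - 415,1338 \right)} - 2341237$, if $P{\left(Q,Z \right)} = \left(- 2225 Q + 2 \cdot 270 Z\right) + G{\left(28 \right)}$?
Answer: $-2132692 + 28 \sqrt{7} \approx -2.1326 \cdot 10^{6}$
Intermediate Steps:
$F = 14$ ($F = 4 + 10 = 14$)
$G{\left(n \right)} = 14 \sqrt{n}$
$P{\left(Q,Z \right)} = - 2225 Q + 28 \sqrt{7} + 540 Z$ ($P{\left(Q,Z \right)} = \left(- 2225 Q + 2 \cdot 270 Z\right) + 14 \sqrt{28} = \left(- 2225 Q + 540 Z\right) + 14 \cdot 2 \sqrt{7} = \left(- 2225 Q + 540 Z\right) + 28 \sqrt{7} = - 2225 Q + 28 \sqrt{7} + 540 Z$)
$P{\left(646 - 415,1338 \right)} - 2341237 = \left(- 2225 \left(646 - 415\right) + 28 \sqrt{7} + 540 \cdot 1338\right) - 2341237 = \left(- 2225 \left(646 - 415\right) + 28 \sqrt{7} + 722520\right) - 2341237 = \left(\left(-2225\right) 231 + 28 \sqrt{7} + 722520\right) - 2341237 = \left(-513975 + 28 \sqrt{7} + 722520\right) - 2341237 = \left(208545 + 28 \sqrt{7}\right) - 2341237 = -2132692 + 28 \sqrt{7}$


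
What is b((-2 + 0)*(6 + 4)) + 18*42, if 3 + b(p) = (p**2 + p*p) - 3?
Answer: 1550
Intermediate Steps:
b(p) = -6 + 2*p**2 (b(p) = -3 + ((p**2 + p*p) - 3) = -3 + ((p**2 + p**2) - 3) = -3 + (2*p**2 - 3) = -3 + (-3 + 2*p**2) = -6 + 2*p**2)
b((-2 + 0)*(6 + 4)) + 18*42 = (-6 + 2*((-2 + 0)*(6 + 4))**2) + 18*42 = (-6 + 2*(-2*10)**2) + 756 = (-6 + 2*(-20)**2) + 756 = (-6 + 2*400) + 756 = (-6 + 800) + 756 = 794 + 756 = 1550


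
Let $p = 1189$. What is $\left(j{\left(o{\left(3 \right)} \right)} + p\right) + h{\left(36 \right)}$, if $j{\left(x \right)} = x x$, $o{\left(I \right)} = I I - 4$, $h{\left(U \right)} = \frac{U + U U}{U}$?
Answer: $1251$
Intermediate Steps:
$h{\left(U \right)} = \frac{U + U^{2}}{U}$
$o{\left(I \right)} = -4 + I^{2}$ ($o{\left(I \right)} = I^{2} - 4 = -4 + I^{2}$)
$j{\left(x \right)} = x^{2}$
$\left(j{\left(o{\left(3 \right)} \right)} + p\right) + h{\left(36 \right)} = \left(\left(-4 + 3^{2}\right)^{2} + 1189\right) + \left(1 + 36\right) = \left(\left(-4 + 9\right)^{2} + 1189\right) + 37 = \left(5^{2} + 1189\right) + 37 = \left(25 + 1189\right) + 37 = 1214 + 37 = 1251$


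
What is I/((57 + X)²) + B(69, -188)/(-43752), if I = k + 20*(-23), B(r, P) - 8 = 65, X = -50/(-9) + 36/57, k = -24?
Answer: -627729086113/5107959589800 ≈ -0.12289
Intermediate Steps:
X = 1058/171 (X = -50*(-⅑) + 36*(1/57) = 50/9 + 12/19 = 1058/171 ≈ 6.1871)
B(r, P) = 73 (B(r, P) = 8 + 65 = 73)
I = -484 (I = -24 + 20*(-23) = -24 - 460 = -484)
I/((57 + X)²) + B(69, -188)/(-43752) = -484/(57 + 1058/171)² + 73/(-43752) = -484/((10805/171)²) + 73*(-1/43752) = -484/116748025/29241 - 73/43752 = -484*29241/116748025 - 73/43752 = -14152644/116748025 - 73/43752 = -627729086113/5107959589800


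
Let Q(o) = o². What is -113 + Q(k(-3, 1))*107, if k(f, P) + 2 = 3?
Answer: -6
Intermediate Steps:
k(f, P) = 1 (k(f, P) = -2 + 3 = 1)
-113 + Q(k(-3, 1))*107 = -113 + 1²*107 = -113 + 1*107 = -113 + 107 = -6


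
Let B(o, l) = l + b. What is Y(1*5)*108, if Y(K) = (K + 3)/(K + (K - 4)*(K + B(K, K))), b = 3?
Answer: 48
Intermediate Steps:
B(o, l) = 3 + l (B(o, l) = l + 3 = 3 + l)
Y(K) = (3 + K)/(K + (-4 + K)*(3 + 2*K)) (Y(K) = (K + 3)/(K + (K - 4)*(K + (3 + K))) = (3 + K)/(K + (-4 + K)*(3 + 2*K)))
Y(1*5)*108 = ((3 + 1*5)/(2*(-6 + (1*5)**2 - 2*5)))*108 = ((3 + 5)/(2*(-6 + 5**2 - 2*5)))*108 = ((1/2)*8/(-6 + 25 - 10))*108 = ((1/2)*8/9)*108 = ((1/2)*(1/9)*8)*108 = (4/9)*108 = 48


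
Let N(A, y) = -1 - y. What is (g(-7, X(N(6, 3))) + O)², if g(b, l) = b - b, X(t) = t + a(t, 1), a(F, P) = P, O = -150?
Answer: 22500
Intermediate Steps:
X(t) = 1 + t (X(t) = t + 1 = 1 + t)
g(b, l) = 0
(g(-7, X(N(6, 3))) + O)² = (0 - 150)² = (-150)² = 22500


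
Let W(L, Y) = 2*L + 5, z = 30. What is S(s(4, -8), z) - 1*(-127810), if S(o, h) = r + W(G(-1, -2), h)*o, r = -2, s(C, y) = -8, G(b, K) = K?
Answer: 127800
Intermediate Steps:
W(L, Y) = 5 + 2*L
S(o, h) = -2 + o (S(o, h) = -2 + (5 + 2*(-2))*o = -2 + (5 - 4)*o = -2 + 1*o = -2 + o)
S(s(4, -8), z) - 1*(-127810) = (-2 - 8) - 1*(-127810) = -10 + 127810 = 127800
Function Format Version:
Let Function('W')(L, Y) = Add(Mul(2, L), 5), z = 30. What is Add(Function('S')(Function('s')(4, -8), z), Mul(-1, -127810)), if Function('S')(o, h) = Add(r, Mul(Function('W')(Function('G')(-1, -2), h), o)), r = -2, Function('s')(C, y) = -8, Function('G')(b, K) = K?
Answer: 127800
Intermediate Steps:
Function('W')(L, Y) = Add(5, Mul(2, L))
Function('S')(o, h) = Add(-2, o) (Function('S')(o, h) = Add(-2, Mul(Add(5, Mul(2, -2)), o)) = Add(-2, Mul(Add(5, -4), o)) = Add(-2, Mul(1, o)) = Add(-2, o))
Add(Function('S')(Function('s')(4, -8), z), Mul(-1, -127810)) = Add(Add(-2, -8), Mul(-1, -127810)) = Add(-10, 127810) = 127800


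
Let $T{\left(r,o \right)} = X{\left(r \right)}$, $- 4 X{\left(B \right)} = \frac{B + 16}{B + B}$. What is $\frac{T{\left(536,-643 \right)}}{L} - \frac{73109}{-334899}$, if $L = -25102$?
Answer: $\frac{983680723279}{4505956198128} \approx 0.21831$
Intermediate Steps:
$X{\left(B \right)} = - \frac{16 + B}{8 B}$ ($X{\left(B \right)} = - \frac{\left(B + 16\right) \frac{1}{B + B}}{4} = - \frac{\left(16 + B\right) \frac{1}{2 B}}{4} = - \frac{\frac{1}{2} \frac{1}{B} \left(16 + B\right)}{4} = - \frac{16 + B}{8 B}$)
$T{\left(r,o \right)} = \frac{-16 - r}{8 r}$
$\frac{T{\left(536,-643 \right)}}{L} - \frac{73109}{-334899} = \frac{\frac{1}{8} \cdot \frac{1}{536} \left(-16 - 536\right)}{-25102} - \frac{73109}{-334899} = \frac{1}{8} \cdot \frac{1}{536} \left(-16 - 536\right) \left(- \frac{1}{25102}\right) - - \frac{73109}{334899} = \frac{1}{8} \cdot \frac{1}{536} \left(-552\right) \left(- \frac{1}{25102}\right) + \frac{73109}{334899} = \left(- \frac{69}{536}\right) \left(- \frac{1}{25102}\right) + \frac{73109}{334899} = \frac{69}{13454672} + \frac{73109}{334899} = \frac{983680723279}{4505956198128}$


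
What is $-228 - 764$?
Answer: $-992$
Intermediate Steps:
$-228 - 764 = -992$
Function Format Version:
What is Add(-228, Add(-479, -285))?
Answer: -992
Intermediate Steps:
Add(-228, Add(-479, -285)) = Add(-228, -764) = -992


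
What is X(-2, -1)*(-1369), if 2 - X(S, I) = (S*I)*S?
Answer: -8214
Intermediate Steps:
X(S, I) = 2 - I*S² (X(S, I) = 2 - S*I*S = 2 - I*S*S = 2 - I*S²)
X(-2, -1)*(-1369) = (2 - 1*(-1)*(-2)²)*(-1369) = (2 - 1*(-1)*4)*(-1369) = (2 + 4)*(-1369) = 6*(-1369) = -8214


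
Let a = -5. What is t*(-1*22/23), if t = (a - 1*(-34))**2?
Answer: -18502/23 ≈ -804.43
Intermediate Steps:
t = 841 (t = (-5 - 1*(-34))**2 = (-5 + 34)**2 = 29**2 = 841)
t*(-1*22/23) = 841*(-1*22/23) = 841*(-22*1/23) = 841*(-22/23) = -18502/23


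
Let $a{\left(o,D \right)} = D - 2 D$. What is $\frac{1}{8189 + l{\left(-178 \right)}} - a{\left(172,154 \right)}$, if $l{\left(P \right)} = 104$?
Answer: $\frac{1277123}{8293} \approx 154.0$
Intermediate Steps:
$a{\left(o,D \right)} = - D$
$\frac{1}{8189 + l{\left(-178 \right)}} - a{\left(172,154 \right)} = \frac{1}{8189 + 104} - \left(-1\right) 154 = \frac{1}{8293} - -154 = \frac{1}{8293} + 154 = \frac{1277123}{8293}$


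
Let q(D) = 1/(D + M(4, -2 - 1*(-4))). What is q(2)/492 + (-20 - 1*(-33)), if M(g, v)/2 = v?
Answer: 38377/2952 ≈ 13.000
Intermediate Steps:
M(g, v) = 2*v
q(D) = 1/(4 + D) (q(D) = 1/(D + 2*(-2 - 1*(-4))) = 1/(D + 2*(-2 + 4)) = 1/(D + 2*2) = 1/(D + 4) = 1/(4 + D))
q(2)/492 + (-20 - 1*(-33)) = 1/((4 + 2)*492) + (-20 - 1*(-33)) = (1/492)/6 + (-20 + 33) = (⅙)*(1/492) + 13 = 1/2952 + 13 = 38377/2952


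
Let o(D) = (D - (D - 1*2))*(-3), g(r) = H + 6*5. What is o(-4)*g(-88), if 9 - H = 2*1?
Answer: -222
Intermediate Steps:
H = 7 (H = 9 - 2 = 7)
g(r) = 37 (g(r) = 7 + 6*5 = 7 + 30 = 37)
o(D) = -6 (o(D) = (D - (D - 2))*(-3) = (D - (-2 + D))*(-3) = (D + (2 - D))*(-3) = 2*(-3) = -6)
o(-4)*g(-88) = -6*37 = -222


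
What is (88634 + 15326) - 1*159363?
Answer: -55403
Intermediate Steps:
(88634 + 15326) - 1*159363 = 103960 - 159363 = -55403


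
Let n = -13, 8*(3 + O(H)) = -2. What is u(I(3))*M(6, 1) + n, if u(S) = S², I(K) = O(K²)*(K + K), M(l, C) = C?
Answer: 1469/4 ≈ 367.25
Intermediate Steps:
O(H) = -13/4 (O(H) = -3 + (⅛)*(-2) = -3 - ¼ = -13/4)
I(K) = -13*K/2 (I(K) = -13*(K + K)/4 = -13*K/2)
u(I(3))*M(6, 1) + n = (-13/2*3)²*1 - 13 = (-39/2)²*1 - 13 = (1521/4)*1 - 13 = 1521/4 - 13 = 1469/4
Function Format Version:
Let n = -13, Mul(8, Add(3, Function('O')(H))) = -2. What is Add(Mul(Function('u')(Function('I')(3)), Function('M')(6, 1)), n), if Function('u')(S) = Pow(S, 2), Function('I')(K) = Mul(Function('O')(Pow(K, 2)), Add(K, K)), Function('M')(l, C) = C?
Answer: Rational(1469, 4) ≈ 367.25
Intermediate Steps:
Function('O')(H) = Rational(-13, 4) (Function('O')(H) = Add(-3, Mul(Rational(1, 8), -2)) = Add(-3, Rational(-1, 4)) = Rational(-13, 4))
Function('I')(K) = Mul(Rational(-13, 2), K) (Function('I')(K) = Mul(Rational(-13, 4), Add(K, K)) = Mul(Rational(-13, 4), Mul(2, K)) = Mul(Rational(-13, 2), K))
Add(Mul(Function('u')(Function('I')(3)), Function('M')(6, 1)), n) = Add(Mul(Pow(Mul(Rational(-13, 2), 3), 2), 1), -13) = Add(Mul(Pow(Rational(-39, 2), 2), 1), -13) = Add(Mul(Rational(1521, 4), 1), -13) = Add(Rational(1521, 4), -13) = Rational(1469, 4)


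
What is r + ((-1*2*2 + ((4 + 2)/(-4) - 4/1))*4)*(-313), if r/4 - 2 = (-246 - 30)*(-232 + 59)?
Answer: 202894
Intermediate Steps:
r = 191000 (r = 8 + 4*((-246 - 30)*(-232 + 59)) = 8 + 4*(-276*(-173)) = 8 + 4*47748 = 8 + 190992 = 191000)
r + ((-1*2*2 + ((4 + 2)/(-4) - 4/1))*4)*(-313) = 191000 + ((-1*2*2 + ((4 + 2)/(-4) - 4/1))*4)*(-313) = 191000 + ((-2*2 + (6*(-1/4) - 4*1))*4)*(-313) = 191000 + ((-4 + (-3/2 - 4))*4)*(-313) = 191000 + ((-4 - 11/2)*4)*(-313) = 191000 - 19/2*4*(-313) = 191000 - 38*(-313) = 191000 + 11894 = 202894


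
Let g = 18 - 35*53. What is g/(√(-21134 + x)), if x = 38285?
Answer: -1837*√17151/17151 ≈ -14.027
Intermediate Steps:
g = -1837 (g = 18 - 1855 = -1837)
g/(√(-21134 + x)) = -1837/√(-21134 + 38285) = -1837*√17151/17151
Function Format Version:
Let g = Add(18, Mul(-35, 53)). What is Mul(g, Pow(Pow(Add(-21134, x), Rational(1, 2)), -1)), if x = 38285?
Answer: Mul(Rational(-1837, 17151), Pow(17151, Rational(1, 2))) ≈ -14.027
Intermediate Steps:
g = -1837 (g = Add(18, -1855) = -1837)
Mul(g, Pow(Pow(Add(-21134, x), Rational(1, 2)), -1)) = Mul(-1837, Pow(Pow(Add(-21134, 38285), Rational(1, 2)), -1)) = Mul(-1837, Pow(Pow(17151, Rational(1, 2)), -1)) = Mul(-1837, Mul(Rational(1, 17151), Pow(17151, Rational(1, 2)))) = Mul(Rational(-1837, 17151), Pow(17151, Rational(1, 2)))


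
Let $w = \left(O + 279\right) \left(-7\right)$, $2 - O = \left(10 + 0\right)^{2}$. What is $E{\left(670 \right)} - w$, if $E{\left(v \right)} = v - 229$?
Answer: $1708$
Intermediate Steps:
$O = -98$ ($O = 2 - \left(10 + 0\right)^{2} = 2 - 10^{2} = 2 - 100 = -98$)
$E{\left(v \right)} = -229 + v$ ($E{\left(v \right)} = v - 229 = -229 + v$)
$w = -1267$ ($w = \left(-98 + 279\right) \left(-7\right) = 181 \left(-7\right) = -1267$)
$E{\left(670 \right)} - w = \left(-229 + 670\right) - -1267 = 441 + 1267 = 1708$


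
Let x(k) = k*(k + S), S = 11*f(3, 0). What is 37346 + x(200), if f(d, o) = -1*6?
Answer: 64146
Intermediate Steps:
f(d, o) = -6
S = -66 (S = 11*(-6) = -66)
x(k) = k*(-66 + k) (x(k) = k*(k - 66) = k*(-66 + k))
37346 + x(200) = 37346 + 200*(-66 + 200) = 37346 + 200*134 = 37346 + 26800 = 64146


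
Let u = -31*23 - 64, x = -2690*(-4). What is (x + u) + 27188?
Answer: 37171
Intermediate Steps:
x = 10760
u = -777 (u = -713 - 64 = -777)
(x + u) + 27188 = (10760 - 777) + 27188 = 9983 + 27188 = 37171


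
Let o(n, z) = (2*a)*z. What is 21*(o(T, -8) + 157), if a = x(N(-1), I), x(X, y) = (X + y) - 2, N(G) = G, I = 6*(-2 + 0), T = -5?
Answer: 8337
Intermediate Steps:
I = -12 (I = 6*(-2) = -12)
x(X, y) = -2 + X + y
a = -15 (a = -2 - 1 - 12 = -15)
o(n, z) = -30*z (o(n, z) = (2*(-15))*z = -30*z)
21*(o(T, -8) + 157) = 21*(-30*(-8) + 157) = 21*(240 + 157) = 21*397 = 8337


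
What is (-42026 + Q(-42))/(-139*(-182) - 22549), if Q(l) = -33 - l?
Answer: -42017/2749 ≈ -15.284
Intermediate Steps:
(-42026 + Q(-42))/(-139*(-182) - 22549) = (-42026 + (-33 - 1*(-42)))/(-139*(-182) - 22549) = (-42026 + (-33 + 42))/(25298 - 22549) = (-42026 + 9)/2749 = -42017*1/2749 = -42017/2749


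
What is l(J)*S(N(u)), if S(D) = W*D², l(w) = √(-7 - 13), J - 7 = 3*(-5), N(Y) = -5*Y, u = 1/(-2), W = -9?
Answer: -225*I*√5/2 ≈ -251.56*I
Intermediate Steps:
u = -½ ≈ -0.50000
J = -8 (J = 7 + 3*(-5) = 7 - 15 = -8)
l(w) = 2*I*√5 (l(w) = √(-20) = 2*I*√5)
S(D) = -9*D²
l(J)*S(N(u)) = (2*I*√5)*(-9*(-5*(-½))²) = (2*I*√5)*(-9*(5/2)²) = (2*I*√5)*(-9*25/4) = (2*I*√5)*(-225/4) = -225*I*√5/2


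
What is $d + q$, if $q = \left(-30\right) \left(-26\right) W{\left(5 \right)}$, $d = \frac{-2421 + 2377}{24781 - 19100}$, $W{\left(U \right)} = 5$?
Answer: $\frac{22155856}{5681} \approx 3900.0$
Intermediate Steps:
$d = - \frac{44}{5681} \approx -0.0077451$
$q = 3900$ ($q = \left(-30\right) \left(-26\right) 5 = 780 \cdot 5 = 3900$)
$d + q = - \frac{44}{5681} + 3900 = \frac{22155856}{5681}$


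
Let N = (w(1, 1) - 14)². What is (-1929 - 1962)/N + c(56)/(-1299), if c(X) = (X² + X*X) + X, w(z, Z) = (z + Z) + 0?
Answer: -662849/20784 ≈ -31.892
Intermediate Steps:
w(z, Z) = Z + z (w(z, Z) = (Z + z) + 0 = Z + z)
c(X) = X + 2*X² (c(X) = (X² + X²) + X = 2*X² + X = X + 2*X²)
N = 144 (N = ((1 + 1) - 14)² = (2 - 14)² = (-12)² = 144)
(-1929 - 1962)/N + c(56)/(-1299) = (-1929 - 1962)/144 + (56*(1 + 2*56))/(-1299) = -3891*1/144 + (56*(1 + 112))*(-1/1299) = -1297/48 + (56*113)*(-1/1299) = -1297/48 + 6328*(-1/1299) = -1297/48 - 6328/1299 = -662849/20784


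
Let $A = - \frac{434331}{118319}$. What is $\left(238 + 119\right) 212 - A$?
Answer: $\frac{8955289527}{118319} \approx 75688.0$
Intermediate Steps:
$A = - \frac{434331}{118319}$ ($A = \left(-434331\right) \frac{1}{118319} = - \frac{434331}{118319} \approx -3.6708$)
$\left(238 + 119\right) 212 - A = \left(238 + 119\right) 212 - - \frac{434331}{118319} = 357 \cdot 212 + \frac{434331}{118319} = 75684 + \frac{434331}{118319} = \frac{8955289527}{118319}$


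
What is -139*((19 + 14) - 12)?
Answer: -2919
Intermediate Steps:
-139*((19 + 14) - 12) = -139*(33 - 12) = -139*21 = -2919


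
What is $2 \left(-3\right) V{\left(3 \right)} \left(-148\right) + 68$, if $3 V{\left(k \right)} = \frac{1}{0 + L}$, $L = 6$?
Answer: $\frac{352}{3} \approx 117.33$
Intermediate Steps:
$V{\left(k \right)} = \frac{1}{18}$ ($V{\left(k \right)} = \frac{1}{3 \left(0 + 6\right)} = \frac{1}{3 \cdot 6} = \frac{1}{3} \cdot \frac{1}{6} = \frac{1}{18}$)
$2 \left(-3\right) V{\left(3 \right)} \left(-148\right) + 68 = 2 \left(-3\right) \frac{1}{18} \left(-148\right) + 68 = \left(-6\right) \frac{1}{18} \left(-148\right) + 68 = \left(- \frac{1}{3}\right) \left(-148\right) + 68 = \frac{148}{3} + 68 = \frac{352}{3}$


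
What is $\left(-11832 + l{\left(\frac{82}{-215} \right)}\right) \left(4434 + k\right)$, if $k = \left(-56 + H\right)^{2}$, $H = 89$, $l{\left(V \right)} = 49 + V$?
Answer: $- \frac{13992117321}{215} \approx -6.508 \cdot 10^{7}$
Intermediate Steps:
$k = 1089$ ($k = \left(-56 + 89\right)^{2} = 33^{2} = 1089$)
$\left(-11832 + l{\left(\frac{82}{-215} \right)}\right) \left(4434 + k\right) = \left(-11832 + \left(49 + \frac{82}{-215}\right)\right) \left(4434 + 1089\right) = \left(-11832 + \left(49 + 82 \left(- \frac{1}{215}\right)\right)\right) 5523 = \left(-11832 + \left(49 - \frac{82}{215}\right)\right) 5523 = \left(-11832 + \frac{10453}{215}\right) 5523 = \left(- \frac{2533427}{215}\right) 5523 = - \frac{13992117321}{215}$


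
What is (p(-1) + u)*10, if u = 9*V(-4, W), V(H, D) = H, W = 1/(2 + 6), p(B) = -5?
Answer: -410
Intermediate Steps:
W = 1/8 ≈ 0.12500
u = -36 (u = 9*(-4) = -36)
(p(-1) + u)*10 = (-5 - 36)*10 = -41*10 = -410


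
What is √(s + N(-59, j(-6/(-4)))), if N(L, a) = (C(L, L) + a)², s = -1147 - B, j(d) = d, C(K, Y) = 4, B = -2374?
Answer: √5029/2 ≈ 35.458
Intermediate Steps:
s = 1227 (s = -1147 - 1*(-2374) = -1147 + 2374 = 1227)
N(L, a) = (4 + a)²
√(s + N(-59, j(-6/(-4)))) = √(1227 + (4 - 6/(-4))²) = √(1227 + (4 - 6*(-¼))²) = √(1227 + (4 + 3/2)²) = √(1227 + (11/2)²) = √(1227 + 121/4) = √(5029/4) = √5029/2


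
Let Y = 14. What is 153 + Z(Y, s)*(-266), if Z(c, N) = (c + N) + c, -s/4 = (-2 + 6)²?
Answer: 9729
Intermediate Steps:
s = -64 (s = -4*(-2 + 6)² = -4*4² = -4*16 = -64)
Z(c, N) = N + 2*c (Z(c, N) = (N + c) + c = N + 2*c)
153 + Z(Y, s)*(-266) = 153 + (-64 + 2*14)*(-266) = 153 + (-64 + 28)*(-266) = 153 - 36*(-266) = 153 + 9576 = 9729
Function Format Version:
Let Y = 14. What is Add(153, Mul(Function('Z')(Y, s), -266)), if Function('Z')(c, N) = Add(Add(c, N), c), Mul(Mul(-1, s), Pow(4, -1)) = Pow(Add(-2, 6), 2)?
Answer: 9729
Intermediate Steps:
s = -64 (s = Mul(-4, Pow(Add(-2, 6), 2)) = Mul(-4, Pow(4, 2)) = Mul(-4, 16) = -64)
Function('Z')(c, N) = Add(N, Mul(2, c)) (Function('Z')(c, N) = Add(Add(N, c), c) = Add(N, Mul(2, c)))
Add(153, Mul(Function('Z')(Y, s), -266)) = Add(153, Mul(Add(-64, Mul(2, 14)), -266)) = Add(153, Mul(Add(-64, 28), -266)) = Add(153, Mul(-36, -266)) = Add(153, 9576) = 9729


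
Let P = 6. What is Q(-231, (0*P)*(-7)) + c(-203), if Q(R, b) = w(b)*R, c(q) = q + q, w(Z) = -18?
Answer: 3752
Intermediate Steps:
c(q) = 2*q
Q(R, b) = -18*R
Q(-231, (0*P)*(-7)) + c(-203) = -18*(-231) + 2*(-203) = 4158 - 406 = 3752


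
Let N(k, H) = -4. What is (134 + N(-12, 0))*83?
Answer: 10790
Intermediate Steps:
(134 + N(-12, 0))*83 = (134 - 4)*83 = 130*83 = 10790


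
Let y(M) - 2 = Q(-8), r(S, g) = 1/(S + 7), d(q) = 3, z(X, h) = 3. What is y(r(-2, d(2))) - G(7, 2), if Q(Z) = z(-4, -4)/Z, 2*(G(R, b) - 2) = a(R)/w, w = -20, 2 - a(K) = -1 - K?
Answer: -⅛ ≈ -0.12500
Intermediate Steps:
a(K) = 3 + K (a(K) = 2 - (-1 - K) = 2 + (1 + K) = 3 + K)
G(R, b) = 77/40 - R/40 (G(R, b) = 2 + ((3 + R)/(-20))/2 = 2 + ((3 + R)*(-1/20))/2 = 2 + (-3/20 - R/20)/2 = 2 + (-3/40 - R/40) = 77/40 - R/40)
Q(Z) = 3/Z
r(S, g) = 1/(7 + S)
y(M) = 13/8 (y(M) = 2 + 3/(-8) = 2 + 3*(-⅛) = 2 - 3/8 = 13/8)
y(r(-2, d(2))) - G(7, 2) = 13/8 - (77/40 - 1/40*7) = 13/8 - (77/40 - 7/40) = 13/8 - 1*7/4 = 13/8 - 7/4 = -⅛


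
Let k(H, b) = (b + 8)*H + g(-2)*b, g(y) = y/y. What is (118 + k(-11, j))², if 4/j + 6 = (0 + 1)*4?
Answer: 2500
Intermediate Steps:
j = -2 (j = 4/(-6 + (0 + 1)*4) = 4/(-6 + 1*4) = 4/(-6 + 4) = 4/(-2) = 4*(-½) = -2)
g(y) = 1
k(H, b) = b + H*(8 + b) (k(H, b) = (b + 8)*H + 1*b = (8 + b)*H + b = H*(8 + b) + b = b + H*(8 + b))
(118 + k(-11, j))² = (118 + (-2 + 8*(-11) - 11*(-2)))² = (118 + (-2 - 88 + 22))² = (118 - 68)² = 50² = 2500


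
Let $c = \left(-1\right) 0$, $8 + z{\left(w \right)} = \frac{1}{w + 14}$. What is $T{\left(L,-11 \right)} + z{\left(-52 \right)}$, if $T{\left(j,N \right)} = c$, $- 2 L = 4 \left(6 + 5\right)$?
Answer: $- \frac{305}{38} \approx -8.0263$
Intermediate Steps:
$L = -22$ ($L = - \frac{4 \left(6 + 5\right)}{2} = - \frac{4 \cdot 11}{2} = \left(- \frac{1}{2}\right) 44 = -22$)
$z{\left(w \right)} = -8 + \frac{1}{14 + w}$ ($z{\left(w \right)} = -8 + \frac{1}{w + 14} = -8 + \frac{1}{14 + w}$)
$c = 0$
$T{\left(j,N \right)} = 0$
$T{\left(L,-11 \right)} + z{\left(-52 \right)} = 0 + \frac{-111 - -416}{14 - 52} = 0 + \frac{-111 + 416}{-38} = 0 - \frac{305}{38} = - \frac{305}{38}$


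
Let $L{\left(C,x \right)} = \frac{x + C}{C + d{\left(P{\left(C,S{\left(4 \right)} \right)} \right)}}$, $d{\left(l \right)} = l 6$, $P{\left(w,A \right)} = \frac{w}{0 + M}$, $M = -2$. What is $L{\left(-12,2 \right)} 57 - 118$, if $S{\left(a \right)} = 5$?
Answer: $- \frac{567}{4} \approx -141.75$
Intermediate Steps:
$P{\left(w,A \right)} = - \frac{w}{2}$ ($P{\left(w,A \right)} = \frac{w}{0 - 2} = \frac{w}{-2} = - \frac{w}{2}$)
$d{\left(l \right)} = 6 l$
$L{\left(C,x \right)} = - \frac{C + x}{2 C}$ ($L{\left(C,x \right)} = \frac{x + C}{C + 6 \left(- \frac{C}{2}\right)} = \frac{C + x}{C - 3 C} = \frac{C + x}{\left(-2\right) C} = \left(C + x\right) \left(- \frac{1}{2 C}\right) = - \frac{C + x}{2 C}$)
$L{\left(-12,2 \right)} 57 - 118 = \frac{\left(-1\right) \left(-12\right) - 2}{2 \left(-12\right)} 57 - 118 = \frac{1}{2} \left(- \frac{1}{12}\right) \left(12 - 2\right) 57 - 118 = \frac{1}{2} \left(- \frac{1}{12}\right) 10 \cdot 57 - 118 = \left(- \frac{5}{12}\right) 57 - 118 = - \frac{95}{4} - 118 = - \frac{567}{4}$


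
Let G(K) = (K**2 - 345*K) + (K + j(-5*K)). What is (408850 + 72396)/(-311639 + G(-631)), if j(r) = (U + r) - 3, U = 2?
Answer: 240623/153370 ≈ 1.5689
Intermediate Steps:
j(r) = -1 + r (j(r) = (2 + r) - 3 = -1 + r)
G(K) = -1 + K**2 - 349*K (G(K) = (K**2 - 345*K) + (K + (-1 - 5*K)) = (K**2 - 345*K) + (-1 - 4*K) = -1 + K**2 - 349*K)
(408850 + 72396)/(-311639 + G(-631)) = (408850 + 72396)/(-311639 + (-1 + (-631)**2 - 349*(-631))) = 481246/(-311639 + (-1 + 398161 + 220219)) = 481246/(-311639 + 618379) = 481246/306740 = 481246*(1/306740) = 240623/153370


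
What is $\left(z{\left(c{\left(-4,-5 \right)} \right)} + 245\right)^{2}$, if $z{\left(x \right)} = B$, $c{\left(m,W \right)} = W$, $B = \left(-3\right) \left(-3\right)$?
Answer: $64516$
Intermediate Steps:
$B = 9$
$z{\left(x \right)} = 9$
$\left(z{\left(c{\left(-4,-5 \right)} \right)} + 245\right)^{2} = \left(9 + 245\right)^{2} = 254^{2} = 64516$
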